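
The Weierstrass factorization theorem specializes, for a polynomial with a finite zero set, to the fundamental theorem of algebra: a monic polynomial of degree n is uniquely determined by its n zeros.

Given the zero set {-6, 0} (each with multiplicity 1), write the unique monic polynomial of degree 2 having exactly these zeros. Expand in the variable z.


The polynomial is p(z) = ∏_{α ∈ S} (z − α), where S = {-6, 0}.
Expanding the product yields: p(z) = z^2 + 6·z.
The resulting polynomial has degree 2 and real coefficients as required.

p(z) = z^2 + 6·z.


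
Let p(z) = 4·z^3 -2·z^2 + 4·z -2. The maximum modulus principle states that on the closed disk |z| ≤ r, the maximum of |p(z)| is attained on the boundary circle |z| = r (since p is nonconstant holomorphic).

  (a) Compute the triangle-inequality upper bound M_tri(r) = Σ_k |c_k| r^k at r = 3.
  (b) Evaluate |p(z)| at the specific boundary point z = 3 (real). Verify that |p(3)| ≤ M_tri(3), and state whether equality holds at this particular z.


Coefficients: c_0 = -2, c_1 = 4, c_2 = -2, c_3 = 4. Radius r = 3.
Part (a). Triangle bound: M_tri(r) = Σ_k |c_k| r^k
  = |-2|·3^0 + |4|·3^1 + |-2|·3^2 + |4|·3^3
  = 2 + 12 + 18 + 108 = 140.
This bounds M(r) := max_{|z|=r} |p(z)| from above; equality holds iff all terms c_k z^k can be made to align in phase at a single z on |z|=r.
Part (b). At z = 3 (real, on the circle |z| = r):
  p(3) = (-2)·3^0 + (4)·3^1 + (-2)·3^2 + (4)·3^3 = 100.
  |p(3)| = 100.
Check: |p(3)| = 100 ≤ 140 = M_tri(3). ✓ Equality does not hold at z = 3 (the coefficients have mixed signs, so the terms do not all align in phase there).

M_tri(3) = 140; |p(3)| = 100; equality at z=3: no.


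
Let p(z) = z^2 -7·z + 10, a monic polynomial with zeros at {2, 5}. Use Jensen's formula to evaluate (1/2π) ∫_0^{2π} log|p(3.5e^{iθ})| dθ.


Zeros: 2, 5; r = 3.5.
Inside |z| < r: 2. Outside (|z| ≥ r): 5.
p(0) = 10, so log|p(0)| = log(10) = 2.3026.
Apply Jensen: I(r) = log|p(0)| + Σ_k log(r/|z_k|), summed over zeros inside |z| < r.
  log(r/|z_k|) for z_k = 2: log(3.5/2) = 0.5596
  Outside zeros (5) contribute nothing to the Jensen sum.
Sum over inside zeros: 0.5596.
I(r) = log|p(0)| + (inside sum) = 2.3026 + 0.5596 = 2.8622.
Note: since some zeros are outside |z| ≤ r, the simplified n·log(r) form does NOT apply — only the inside zeros contribute.

I(r) ≈ 2.8622.


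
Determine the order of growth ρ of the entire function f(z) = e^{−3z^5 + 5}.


|e^{−3z^5 + 5}| = e^{Re(-3·z^5) + 5} ≤ e^{3|z|^5 + 5} = e^{3r^5 + 5} on |z| = r, so ρ ≤ 5. Choosing z on |z|=r so that -3·z^5 is real positive (always possible by picking arg z appropriately) gives |f(z)| = e^{3r^5 + 5}, matching the bound. The additive constant 5 does not affect log log M(r) ~ 5·log r. Hence ρ = 5.
Therefore ρ = 5.

Order ρ = 5.


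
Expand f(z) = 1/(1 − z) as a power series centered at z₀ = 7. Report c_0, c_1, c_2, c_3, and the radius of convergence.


Let w = z − z₀, so z = z₀ + w.
Then 1 − z = 1 − (z₀ + w) = (1 − z₀) − w = -6 − w.
f(z) = 1/(-6 − w) = (1/(-6)) · 1/(1 − w/(-6)) = Σ_{n≥0} w^n / (-6)^(n+1).
So c_n = 1/(-6)^(n+1):
  c_0 = 1/(-6)^1 = -1/6.
  c_1 = 1/(-6)^2 = 1/36.
  c_2 = 1/(-6)^3 = -1/216.
  c_3 = 1/(-6)^4 = 1/1296.
The series is valid for |w/d| < 1, i.e. |z − z₀| < |d|.
Radius of convergence: R = |1 − z₀| = |-6| = 6 (distance from z₀ to the singularity z = 1).

c_0 = -1/6, c_1 = 1/36, c_2 = -1/216, c_3 = 1/1296; R = 6.


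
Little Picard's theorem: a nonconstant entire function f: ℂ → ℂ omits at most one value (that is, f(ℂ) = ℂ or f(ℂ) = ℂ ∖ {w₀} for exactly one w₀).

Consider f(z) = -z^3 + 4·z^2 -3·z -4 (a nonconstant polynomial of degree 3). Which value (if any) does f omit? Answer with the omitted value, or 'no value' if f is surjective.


Little Picard bounds the complement of f(ℂ) to at most one point.
For every w ∈ ℂ, the equation p(z) − w = 0 is a nonconstant polynomial in z and hence has at least one root by the fundamental theorem of algebra. So p is surjective onto ℂ, omitting no value.

Omitted value: no value.


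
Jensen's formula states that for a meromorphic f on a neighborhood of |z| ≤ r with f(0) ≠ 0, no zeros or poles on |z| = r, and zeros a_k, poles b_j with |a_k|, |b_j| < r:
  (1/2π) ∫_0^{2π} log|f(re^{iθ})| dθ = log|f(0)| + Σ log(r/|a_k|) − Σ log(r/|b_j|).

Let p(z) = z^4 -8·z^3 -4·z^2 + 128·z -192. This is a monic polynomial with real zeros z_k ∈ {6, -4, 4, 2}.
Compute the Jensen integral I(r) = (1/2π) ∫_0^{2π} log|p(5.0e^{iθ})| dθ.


Zeros: -4, 2, 4, 6; r = 5.0.
Inside |z| < r: -4, 2, 4. Outside (|z| ≥ r): 6.
p(0) = -192, so log|p(0)| = log(192) = 5.2575.
Apply Jensen: I(r) = log|p(0)| + Σ_k log(r/|z_k|), summed over zeros inside |z| < r.
  log(r/|z_k|) for z_k = -4: log(5.0/4) = 0.2231
  log(r/|z_k|) for z_k = 4: log(5.0/4) = 0.2231
  log(r/|z_k|) for z_k = 2: log(5.0/2) = 0.9163
  Outside zeros (6) contribute nothing to the Jensen sum.
Sum over inside zeros: 1.3626.
I(r) = log|p(0)| + (inside sum) = 5.2575 + 1.3626 = 6.6201.
Note: since some zeros are outside |z| ≤ r, the simplified n·log(r) form does NOT apply — only the inside zeros contribute.

I(r) ≈ 6.6201.


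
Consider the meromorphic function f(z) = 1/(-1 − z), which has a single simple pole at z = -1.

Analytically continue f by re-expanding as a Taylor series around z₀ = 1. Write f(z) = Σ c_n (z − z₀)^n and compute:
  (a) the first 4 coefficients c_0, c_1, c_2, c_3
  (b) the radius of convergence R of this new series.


Let w = z − z₀, so z = z₀ + w.
Then -1 − z = -1 − (z₀ + w) = (-1 − z₀) − w = -2 − w.
f(z) = 1/(-2 − w) = (1/(-2)) · 1/(1 − w/(-2)) = Σ_{n≥0} w^n / (-2)^(n+1).
So c_n = 1/(-2)^(n+1):
  c_0 = 1/(-2)^1 = -1/2.
  c_1 = 1/(-2)^2 = 1/4.
  c_2 = 1/(-2)^3 = -1/8.
  c_3 = 1/(-2)^4 = 1/16.
The series is valid for |w/d| < 1, i.e. |z − z₀| < |d|.
Radius of convergence: R = |-1 − z₀| = |-2| = 2 (distance from z₀ to the singularity z = -1).

c_0 = -1/2, c_1 = 1/4, c_2 = -1/8, c_3 = 1/16; R = 2.


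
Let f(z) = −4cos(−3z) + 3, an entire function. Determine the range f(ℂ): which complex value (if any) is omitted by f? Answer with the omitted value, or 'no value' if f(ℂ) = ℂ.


Little Picard bounds the complement of f(ℂ) to at most one point.
cos is entire and surjective onto ℂ: for every w ∈ ℂ, cos(ζ) = w has a solution ζ ∈ ℂ (e.g., via the complex inverse arccos). With ζ = −3z this gives z = ζ/(-3). Then -4·cos(−3z) takes every value in -4·ℂ = ℂ, and adding 3 is a bijection of ℂ. So f is surjective and omits no value. (Note: only on the real line is cos bounded by [−1, 1].)

Omitted value: no value.


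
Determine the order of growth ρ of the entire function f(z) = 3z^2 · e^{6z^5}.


M(r) = max_{|z|=r} |3|·|z|^2·|e^{6z^5}| = 3·r^2 · e^{6r^5} (the factors attain their maxima compatibly on |z|=r). Then log M(r) = log 3 + 2·log r + 6r^5, dominated by the last term, so log log M(r) ~ 5·log r. The polynomial factor 3z^2 contributes only a log r term and does not affect the order. ρ = 5.
Therefore ρ = 5.

Order ρ = 5.


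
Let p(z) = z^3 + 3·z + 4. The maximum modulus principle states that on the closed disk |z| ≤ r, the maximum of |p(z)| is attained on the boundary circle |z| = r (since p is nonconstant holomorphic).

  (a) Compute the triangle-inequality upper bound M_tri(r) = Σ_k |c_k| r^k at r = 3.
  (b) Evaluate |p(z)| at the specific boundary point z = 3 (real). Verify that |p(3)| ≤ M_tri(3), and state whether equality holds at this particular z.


Coefficients: c_0 = 4, c_1 = 3, c_2 = 0, c_3 = 1. Radius r = 3.
Part (a). Triangle bound: M_tri(r) = Σ_k |c_k| r^k
  = |4|·3^0 + |3|·3^1 + |0|·3^2 + |1|·3^3
  = 4 + 9 + 0 + 27 = 40.
This bounds M(r) := max_{|z|=r} |p(z)| from above; equality holds iff all terms c_k z^k can be made to align in phase at a single z on |z|=r.
Part (b). At z = 3 (real, on the circle |z| = r):
  p(3) = (4)·3^0 + (3)·3^1 + (0)·3^2 + (1)·3^3 = 40.
  |p(3)| = 40.
Since all nonzero coefficients share the same sign, |p(3)| = 40 = M_tri(3); the triangle bound is attained at z = 3, so in fact M(r) = 40.

M_tri(3) = 40; |p(3)| = 40; equality at z=3: yes.


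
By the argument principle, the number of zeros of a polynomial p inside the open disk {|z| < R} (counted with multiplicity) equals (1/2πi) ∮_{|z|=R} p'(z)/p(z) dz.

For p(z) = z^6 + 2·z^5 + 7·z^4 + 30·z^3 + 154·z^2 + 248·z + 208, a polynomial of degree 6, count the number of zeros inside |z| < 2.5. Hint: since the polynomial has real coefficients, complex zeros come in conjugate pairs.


The zeros of p are: (-2 + 2i), (-2 - 2i), (-1 + 1i), (-1 - 1i), (2 + 3i), (2 - 3i).
Their magnitudes are: 2.828, 2.828, 1.414, 1.414, 3.606, 3.606.
Zeros with |z| < R = 2.5: (-1 + 1i), (-1 - 1i).
Count = 2.
By the argument principle, (1/2πi) ∮_{|z|=R} p'(z)/p(z) dz equals exactly this count.

Number of zeros inside |z| < 2.5: 2.


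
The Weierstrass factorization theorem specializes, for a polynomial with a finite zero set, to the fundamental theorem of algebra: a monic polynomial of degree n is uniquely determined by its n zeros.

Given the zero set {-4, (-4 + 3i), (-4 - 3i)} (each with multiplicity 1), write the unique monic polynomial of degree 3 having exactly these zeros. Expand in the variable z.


The polynomial is p(z) = ∏_{α ∈ S} (z − α), where S = {-4, (-4 + 3i), (-4 - 3i)}.
Expanding the product yields: p(z) = z^3 + 12·z^2 + 57·z + 100.
Note conjugate pairs combine to real quadratics: (z − (-4+3i))(z − (-4−3i)) = z² + 8z + 25.
The resulting polynomial has degree 3 and real coefficients as required.

p(z) = z^3 + 12·z^2 + 57·z + 100.


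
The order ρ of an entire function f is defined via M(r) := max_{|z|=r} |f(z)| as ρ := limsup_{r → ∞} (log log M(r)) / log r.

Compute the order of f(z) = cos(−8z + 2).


cos(w) is a linear combination of e^{iw} and e^{−iw} (or e^w, e^{−w} in the hyperbolic case), so |cos(w)| ≤ e^{|w|}. With w = −8z + 2, |w| ≤ 8|z| + 2 = 8r + 2 on |z| = r, giving M(r) ≤ e^{8r + 2}, so ρ ≤ 1. On a suitable ray (z = it for sin/cos; z = t for sinh/cosh, t real → ∞), |cos(−8z + 2)| grows like e^{8|t|}/2, so ρ ≥ 1. Hence ρ = 1.
Therefore ρ = 1.

Order ρ = 1.


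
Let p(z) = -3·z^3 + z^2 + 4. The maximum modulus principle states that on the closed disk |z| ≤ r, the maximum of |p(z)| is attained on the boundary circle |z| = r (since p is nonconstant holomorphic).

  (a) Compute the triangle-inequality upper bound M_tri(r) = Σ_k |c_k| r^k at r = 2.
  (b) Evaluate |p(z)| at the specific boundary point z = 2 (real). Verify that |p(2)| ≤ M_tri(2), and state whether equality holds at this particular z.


Coefficients: c_0 = 4, c_1 = 0, c_2 = 1, c_3 = -3. Radius r = 2.
Part (a). Triangle bound: M_tri(r) = Σ_k |c_k| r^k
  = |4|·2^0 + |0|·2^1 + |1|·2^2 + |-3|·2^3
  = 4 + 0 + 4 + 24 = 32.
This bounds M(r) := max_{|z|=r} |p(z)| from above; equality holds iff all terms c_k z^k can be made to align in phase at a single z on |z|=r.
Part (b). At z = 2 (real, on the circle |z| = r):
  p(2) = (4)·2^0 + (0)·2^1 + (1)·2^2 + (-3)·2^3 = -16.
  |p(2)| = 16.
Check: |p(2)| = 16 ≤ 32 = M_tri(2). ✓ Equality does not hold at z = 2 (the coefficients have mixed signs, so the terms do not all align in phase there).

M_tri(2) = 32; |p(2)| = 16; equality at z=2: no.


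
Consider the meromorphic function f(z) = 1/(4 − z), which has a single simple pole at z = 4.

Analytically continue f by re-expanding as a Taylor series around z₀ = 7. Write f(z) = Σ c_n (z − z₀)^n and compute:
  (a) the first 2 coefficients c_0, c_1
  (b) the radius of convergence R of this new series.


Let w = z − z₀, so z = z₀ + w.
Then 4 − z = 4 − (z₀ + w) = (4 − z₀) − w = -3 − w.
f(z) = 1/(-3 − w) = (1/(-3)) · 1/(1 − w/(-3)) = Σ_{n≥0} w^n / (-3)^(n+1).
So c_n = 1/(-3)^(n+1):
  c_0 = 1/(-3)^1 = -1/3.
  c_1 = 1/(-3)^2 = 1/9.
The series is valid for |w/d| < 1, i.e. |z − z₀| < |d|.
Radius of convergence: R = |4 − z₀| = |-3| = 3 (distance from z₀ to the singularity z = 4).

c_0 = -1/3, c_1 = 1/9; R = 3.


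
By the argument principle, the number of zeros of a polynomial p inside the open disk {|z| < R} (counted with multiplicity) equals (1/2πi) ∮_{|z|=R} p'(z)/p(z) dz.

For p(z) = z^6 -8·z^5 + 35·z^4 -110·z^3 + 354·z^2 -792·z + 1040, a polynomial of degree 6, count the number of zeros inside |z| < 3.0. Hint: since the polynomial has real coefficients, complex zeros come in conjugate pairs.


The zeros of p are: (2 + 2i), (2 - 2i), (-1 + 3i), (-1 - 3i), (3 + 2i), (3 - 2i).
Their magnitudes are: 2.828, 2.828, 3.162, 3.162, 3.606, 3.606.
Zeros with |z| < R = 3.0: (2 + 2i), (2 - 2i).
Count = 2.
By the argument principle, (1/2πi) ∮_{|z|=R} p'(z)/p(z) dz equals exactly this count.

Number of zeros inside |z| < 3.0: 2.


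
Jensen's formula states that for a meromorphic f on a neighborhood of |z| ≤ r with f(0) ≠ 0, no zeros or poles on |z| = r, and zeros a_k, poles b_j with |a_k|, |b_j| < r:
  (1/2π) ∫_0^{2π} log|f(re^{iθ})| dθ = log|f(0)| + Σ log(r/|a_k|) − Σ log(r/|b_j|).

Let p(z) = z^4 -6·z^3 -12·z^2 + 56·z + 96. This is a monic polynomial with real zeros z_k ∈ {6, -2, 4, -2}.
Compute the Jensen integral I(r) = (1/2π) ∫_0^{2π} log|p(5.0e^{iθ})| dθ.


Zeros: -2, -2, 4, 6; r = 5.0.
Inside |z| < r: -2, -2, 4. Outside (|z| ≥ r): 6.
p(0) = 96, so log|p(0)| = log(96) = 4.5643.
Apply Jensen: I(r) = log|p(0)| + Σ_k log(r/|z_k|), summed over zeros inside |z| < r.
  log(r/|z_k|) for z_k = -2: log(5.0/2) = 0.9163
  log(r/|z_k|) for z_k = 4: log(5.0/4) = 0.2231
  log(r/|z_k|) for z_k = -2: log(5.0/2) = 0.9163
  Outside zeros (6) contribute nothing to the Jensen sum.
Sum over inside zeros: 2.0557.
I(r) = log|p(0)| + (inside sum) = 4.5643 + 2.0557 = 6.6201.
Note: since some zeros are outside |z| ≤ r, the simplified n·log(r) form does NOT apply — only the inside zeros contribute.

I(r) ≈ 6.6201.


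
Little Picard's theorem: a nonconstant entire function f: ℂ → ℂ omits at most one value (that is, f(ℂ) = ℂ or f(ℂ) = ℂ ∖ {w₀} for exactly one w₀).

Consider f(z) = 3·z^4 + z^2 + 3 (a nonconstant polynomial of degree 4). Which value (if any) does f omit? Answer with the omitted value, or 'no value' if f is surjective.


Little Picard bounds the complement of f(ℂ) to at most one point.
For every w ∈ ℂ, the equation p(z) − w = 0 is a nonconstant polynomial in z and hence has at least one root by the fundamental theorem of algebra. So p is surjective onto ℂ, omitting no value.

Omitted value: no value.


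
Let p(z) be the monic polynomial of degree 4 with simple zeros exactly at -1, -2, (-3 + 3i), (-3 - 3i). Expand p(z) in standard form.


The polynomial is p(z) = ∏_{α ∈ S} (z − α), where S = {-1, -2, (-3 + 3i), (-3 - 3i)}.
Expanding the product yields: p(z) = z^4 + 9·z^3 + 38·z^2 + 66·z + 36.
Note conjugate pairs combine to real quadratics: (z − (-3+3i))(z − (-3−3i)) = z² + 6z + 18.
The resulting polynomial has degree 4 and real coefficients as required.

p(z) = z^4 + 9·z^3 + 38·z^2 + 66·z + 36.


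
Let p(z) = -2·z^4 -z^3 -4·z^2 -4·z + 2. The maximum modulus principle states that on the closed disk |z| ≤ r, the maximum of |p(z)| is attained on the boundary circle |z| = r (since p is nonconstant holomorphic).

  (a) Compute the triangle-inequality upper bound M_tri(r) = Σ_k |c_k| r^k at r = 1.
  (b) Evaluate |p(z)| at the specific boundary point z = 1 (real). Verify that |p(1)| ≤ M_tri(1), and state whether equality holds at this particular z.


Coefficients: c_0 = 2, c_1 = -4, c_2 = -4, c_3 = -1, c_4 = -2. Radius r = 1.
Part (a). Triangle bound: M_tri(r) = Σ_k |c_k| r^k
  = |2|·1^0 + |-4|·1^1 + |-4|·1^2 + |-1|·1^3 + |-2|·1^4
  = 2 + 4 + 4 + 1 + 2 = 13.
This bounds M(r) := max_{|z|=r} |p(z)| from above; equality holds iff all terms c_k z^k can be made to align in phase at a single z on |z|=r.
Part (b). At z = 1 (real, on the circle |z| = r):
  p(1) = (2)·1^0 + (-4)·1^1 + (-4)·1^2 + (-1)·1^3 + (-2)·1^4 = -9.
  |p(1)| = 9.
Check: |p(1)| = 9 ≤ 13 = M_tri(1). ✓ Equality does not hold at z = 1 (the coefficients have mixed signs, so the terms do not all align in phase there).

M_tri(1) = 13; |p(1)| = 9; equality at z=1: no.


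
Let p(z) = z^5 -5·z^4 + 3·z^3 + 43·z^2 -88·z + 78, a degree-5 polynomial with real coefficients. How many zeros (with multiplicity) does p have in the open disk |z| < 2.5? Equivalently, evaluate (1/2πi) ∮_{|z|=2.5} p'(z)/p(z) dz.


The zeros of p are: (3 + 2i), (3 - 2i), (1 + 1i), (1 - 1i), -3.
Their magnitudes are: 3.606, 3.606, 1.414, 1.414, 3.
Zeros with |z| < R = 2.5: (1 + 1i), (1 - 1i).
Count = 2.
By the argument principle, (1/2πi) ∮_{|z|=R} p'(z)/p(z) dz equals exactly this count.

Number of zeros inside |z| < 2.5: 2.


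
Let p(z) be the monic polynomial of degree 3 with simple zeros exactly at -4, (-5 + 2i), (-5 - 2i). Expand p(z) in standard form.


The polynomial is p(z) = ∏_{α ∈ S} (z − α), where S = {-4, (-5 + 2i), (-5 - 2i)}.
Expanding the product yields: p(z) = z^3 + 14·z^2 + 69·z + 116.
Note conjugate pairs combine to real quadratics: (z − (-5+2i))(z − (-5−2i)) = z² + 10z + 29.
The resulting polynomial has degree 3 and real coefficients as required.

p(z) = z^3 + 14·z^2 + 69·z + 116.


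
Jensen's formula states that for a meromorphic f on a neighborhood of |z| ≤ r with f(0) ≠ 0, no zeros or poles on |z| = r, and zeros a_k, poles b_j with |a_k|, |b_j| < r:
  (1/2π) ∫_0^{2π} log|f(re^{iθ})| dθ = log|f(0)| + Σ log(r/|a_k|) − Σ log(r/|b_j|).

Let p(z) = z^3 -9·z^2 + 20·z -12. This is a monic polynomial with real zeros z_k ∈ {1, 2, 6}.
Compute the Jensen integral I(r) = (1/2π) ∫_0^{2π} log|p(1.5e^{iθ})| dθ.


Zeros: 1, 2, 6; r = 1.5.
Inside |z| < r: 1. Outside (|z| ≥ r): 2, 6.
p(0) = -12, so log|p(0)| = log(12) = 2.4849.
Apply Jensen: I(r) = log|p(0)| + Σ_k log(r/|z_k|), summed over zeros inside |z| < r.
  log(r/|z_k|) for z_k = 1: log(1.5/1) = 0.4055
  Outside zeros (2, 6) contribute nothing to the Jensen sum.
Sum over inside zeros: 0.4055.
I(r) = log|p(0)| + (inside sum) = 2.4849 + 0.4055 = 2.8904.
Note: since some zeros are outside |z| ≤ r, the simplified n·log(r) form does NOT apply — only the inside zeros contribute.

I(r) ≈ 2.8904.


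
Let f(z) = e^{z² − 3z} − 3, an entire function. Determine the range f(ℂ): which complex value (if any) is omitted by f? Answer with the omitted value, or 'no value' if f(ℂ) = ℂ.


Little Picard bounds the complement of f(ℂ) to at most one point.
The exponent g(z) = z² − 3z is a nonconstant polynomial, hence surjective onto ℂ. So e^{g(z)} takes every value in {e^w : w ∈ ℂ} = ℂ ∖ {0}. Adding -3 shifts the range to ℂ ∖ {-3}. f omits exactly -3.

Omitted value: -3.


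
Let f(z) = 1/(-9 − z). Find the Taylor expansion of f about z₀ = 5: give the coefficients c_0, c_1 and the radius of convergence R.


Let w = z − z₀, so z = z₀ + w.
Then -9 − z = -9 − (z₀ + w) = (-9 − z₀) − w = -14 − w.
f(z) = 1/(-14 − w) = (1/(-14)) · 1/(1 − w/(-14)) = Σ_{n≥0} w^n / (-14)^(n+1).
So c_n = 1/(-14)^(n+1):
  c_0 = 1/(-14)^1 = -1/14.
  c_1 = 1/(-14)^2 = 1/196.
The series is valid for |w/d| < 1, i.e. |z − z₀| < |d|.
Radius of convergence: R = |-9 − z₀| = |-14| = 14 (distance from z₀ to the singularity z = -9).

c_0 = -1/14, c_1 = 1/196; R = 14.


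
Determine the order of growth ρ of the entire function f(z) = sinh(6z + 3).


sinh(w) is a linear combination of e^{iw} and e^{−iw} (or e^w, e^{−w} in the hyperbolic case), so |sinh(w)| ≤ e^{|w|}. With w = 6z + 3, |w| ≤ 6|z| + 3 = 6r + 3 on |z| = r, giving M(r) ≤ e^{6r + 3}, so ρ ≤ 1. On a suitable ray (z = it for sin/cos; z = t for sinh/cosh, t real → ∞), |sinh(6z + 3)| grows like e^{6|t|}/2, so ρ ≥ 1. Hence ρ = 1.
Therefore ρ = 1.

Order ρ = 1.


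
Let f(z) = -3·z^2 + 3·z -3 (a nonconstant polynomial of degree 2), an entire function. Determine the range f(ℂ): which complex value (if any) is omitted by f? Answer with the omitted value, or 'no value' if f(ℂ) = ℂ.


Little Picard bounds the complement of f(ℂ) to at most one point.
For every w ∈ ℂ, the equation p(z) − w = 0 is a nonconstant polynomial in z and hence has at least one root by the fundamental theorem of algebra. So p is surjective onto ℂ, omitting no value.

Omitted value: no value.


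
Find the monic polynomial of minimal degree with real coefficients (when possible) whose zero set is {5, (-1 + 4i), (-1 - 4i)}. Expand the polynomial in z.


The polynomial is p(z) = ∏_{α ∈ S} (z − α), where S = {5, (-1 + 4i), (-1 - 4i)}.
Expanding the product yields: p(z) = z^3 -3·z^2 + 7·z -85.
Note conjugate pairs combine to real quadratics: (z − (-1+4i))(z − (-1−4i)) = z² + 2z + 17.
The resulting polynomial has degree 3 and real coefficients as required.

p(z) = z^3 -3·z^2 + 7·z -85.


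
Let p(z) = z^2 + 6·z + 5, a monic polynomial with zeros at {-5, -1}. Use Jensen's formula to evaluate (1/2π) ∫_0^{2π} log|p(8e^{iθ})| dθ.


Zeros: -5, -1; r = 8.
Inside |z| < r: -5, -1. Outside (|z| ≥ r): ∅.
p(0) = 5, so log|p(0)| = log(5) = 1.6094.
Apply Jensen: I(r) = log|p(0)| + Σ_k log(r/|z_k|), summed over zeros inside |z| < r.
  log(r/|z_k|) for z_k = -5: log(8/5) = 0.4700
  log(r/|z_k|) for z_k = -1: log(8/1) = 2.0794
Sum over inside zeros: 2.5494.
I(r) = log|p(0)| + (inside sum) = 1.6094 + 2.5494 = 4.1589.
Closed form (all zeros inside, monic): I(r) = n·log(r) = 2·log(8) = 4.1589. ✓

I(r) ≈ 4.1589.


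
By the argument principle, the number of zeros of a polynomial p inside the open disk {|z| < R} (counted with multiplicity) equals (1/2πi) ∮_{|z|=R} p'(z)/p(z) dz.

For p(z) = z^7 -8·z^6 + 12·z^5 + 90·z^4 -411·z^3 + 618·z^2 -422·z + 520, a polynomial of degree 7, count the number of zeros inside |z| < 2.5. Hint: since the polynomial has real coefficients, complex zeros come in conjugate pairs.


The zeros of p are: (0 + 1i), (0 - 1i), (3 + 1i), (3 - 1i), (3 + 2i), (3 - 2i), -4.
Their magnitudes are: 1, 1, 3.162, 3.162, 3.606, 3.606, 4.
Zeros with |z| < R = 2.5: (0 + 1i), (0 - 1i).
Count = 2.
By the argument principle, (1/2πi) ∮_{|z|=R} p'(z)/p(z) dz equals exactly this count.

Number of zeros inside |z| < 2.5: 2.


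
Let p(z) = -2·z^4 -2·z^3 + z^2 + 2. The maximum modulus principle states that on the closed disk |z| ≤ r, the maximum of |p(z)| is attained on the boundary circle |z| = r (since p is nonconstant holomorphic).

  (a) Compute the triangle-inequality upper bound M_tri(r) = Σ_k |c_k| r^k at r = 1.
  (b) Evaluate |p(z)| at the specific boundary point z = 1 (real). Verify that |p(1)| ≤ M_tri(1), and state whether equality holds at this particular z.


Coefficients: c_0 = 2, c_1 = 0, c_2 = 1, c_3 = -2, c_4 = -2. Radius r = 1.
Part (a). Triangle bound: M_tri(r) = Σ_k |c_k| r^k
  = |2|·1^0 + |0|·1^1 + |1|·1^2 + |-2|·1^3 + |-2|·1^4
  = 2 + 0 + 1 + 2 + 2 = 7.
This bounds M(r) := max_{|z|=r} |p(z)| from above; equality holds iff all terms c_k z^k can be made to align in phase at a single z on |z|=r.
Part (b). At z = 1 (real, on the circle |z| = r):
  p(1) = (2)·1^0 + (0)·1^1 + (1)·1^2 + (-2)·1^3 + (-2)·1^4 = -1.
  |p(1)| = 1.
Check: |p(1)| = 1 ≤ 7 = M_tri(1). ✓ Equality does not hold at z = 1 (the coefficients have mixed signs, so the terms do not all align in phase there).

M_tri(1) = 7; |p(1)| = 1; equality at z=1: no.


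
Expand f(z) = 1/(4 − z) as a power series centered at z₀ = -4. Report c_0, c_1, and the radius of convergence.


Let w = z − z₀, so z = z₀ + w.
Then 4 − z = 4 − (z₀ + w) = (4 − z₀) − w = 8 − w.
f(z) = 1/(8 − w) = (1/(8)) · 1/(1 − w/(8)) = Σ_{n≥0} w^n / (8)^(n+1).
So c_n = 1/(8)^(n+1):
  c_0 = 1/(8)^1 = 1/8.
  c_1 = 1/(8)^2 = 1/64.
The series is valid for |w/d| < 1, i.e. |z − z₀| < |d|.
Radius of convergence: R = |4 − z₀| = |8| = 8 (distance from z₀ to the singularity z = 4).

c_0 = 1/8, c_1 = 1/64; R = 8.


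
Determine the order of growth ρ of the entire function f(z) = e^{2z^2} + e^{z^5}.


Each summand is entire of order 2 and 5 respectively (as in the single-exponential case). The order of a sum is at most the max of the orders, so ρ ≤ 5. For the lower bound: on |z|=r choose arg z so that 1z^5 is real positive; then |e^{1z^5}| = e^{1r^5} while |e^{2z^2}| ≤ e^{2r^2} = o(e^{1r^5}). So |f| ≥ e^{1r^5}(1 − o(1)) and ρ ≥ 5. Hence ρ = max(2, 5) = 5.
Therefore ρ = 5.

Order ρ = 5.


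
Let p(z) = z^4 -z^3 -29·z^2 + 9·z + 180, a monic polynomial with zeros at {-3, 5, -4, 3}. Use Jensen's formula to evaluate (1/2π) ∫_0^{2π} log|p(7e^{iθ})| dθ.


Zeros: -4, -3, 3, 5; r = 7.
Inside |z| < r: -4, -3, 3, 5. Outside (|z| ≥ r): ∅.
p(0) = 180, so log|p(0)| = log(180) = 5.1930.
Apply Jensen: I(r) = log|p(0)| + Σ_k log(r/|z_k|), summed over zeros inside |z| < r.
  log(r/|z_k|) for z_k = -3: log(7/3) = 0.8473
  log(r/|z_k|) for z_k = 5: log(7/5) = 0.3365
  log(r/|z_k|) for z_k = -4: log(7/4) = 0.5596
  log(r/|z_k|) for z_k = 3: log(7/3) = 0.8473
Sum over inside zeros: 2.5907.
I(r) = log|p(0)| + (inside sum) = 5.1930 + 2.5907 = 7.7836.
Closed form (all zeros inside, monic): I(r) = n·log(r) = 4·log(7) = 7.7836. ✓

I(r) ≈ 7.7836.


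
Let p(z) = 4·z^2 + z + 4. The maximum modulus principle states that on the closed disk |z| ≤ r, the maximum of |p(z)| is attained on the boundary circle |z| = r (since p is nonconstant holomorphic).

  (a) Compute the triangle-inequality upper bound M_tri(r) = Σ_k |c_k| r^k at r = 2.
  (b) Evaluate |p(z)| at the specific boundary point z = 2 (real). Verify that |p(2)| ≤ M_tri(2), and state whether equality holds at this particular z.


Coefficients: c_0 = 4, c_1 = 1, c_2 = 4. Radius r = 2.
Part (a). Triangle bound: M_tri(r) = Σ_k |c_k| r^k
  = |4|·2^0 + |1|·2^1 + |4|·2^2
  = 4 + 2 + 16 = 22.
This bounds M(r) := max_{|z|=r} |p(z)| from above; equality holds iff all terms c_k z^k can be made to align in phase at a single z on |z|=r.
Part (b). At z = 2 (real, on the circle |z| = r):
  p(2) = (4)·2^0 + (1)·2^1 + (4)·2^2 = 22.
  |p(2)| = 22.
Since all nonzero coefficients share the same sign, |p(2)| = 22 = M_tri(2); the triangle bound is attained at z = 2, so in fact M(r) = 22.

M_tri(2) = 22; |p(2)| = 22; equality at z=2: yes.


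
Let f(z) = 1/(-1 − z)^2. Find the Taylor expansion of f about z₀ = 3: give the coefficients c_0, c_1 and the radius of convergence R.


Let w = z − z₀, so z = z₀ + w.
Then -1 − z = -1 − (z₀ + w) = (-1 − z₀) − w = -4 − w.
f(z) = 1/(-4 − w)^2 = (1/(-4)^2) · (1 − w/(-4))^{−2}.
By the binomial series (1−u)^{−2} = Σ_{n≥0} C(n+1, 1) u^n for |u|<1, with u = w/(-4):
  c_n = C(n+1, 1) / (-4)^(n+2).
  c_0 = 1/(-4)^2 = 1/16.
  c_1 = 2/(-4)^3 = -1/32.
The series is valid for |w/d| < 1, i.e. |z − z₀| < |d|.
Radius of convergence: R = |-1 − z₀| = |-4| = 4 (distance from z₀ to the singularity z = -1).

c_0 = 1/16, c_1 = -1/32; R = 4.


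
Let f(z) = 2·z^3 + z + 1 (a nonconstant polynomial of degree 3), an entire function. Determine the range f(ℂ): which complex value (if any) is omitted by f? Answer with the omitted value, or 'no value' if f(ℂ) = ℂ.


Little Picard bounds the complement of f(ℂ) to at most one point.
For every w ∈ ℂ, the equation p(z) − w = 0 is a nonconstant polynomial in z and hence has at least one root by the fundamental theorem of algebra. So p is surjective onto ℂ, omitting no value.

Omitted value: no value.


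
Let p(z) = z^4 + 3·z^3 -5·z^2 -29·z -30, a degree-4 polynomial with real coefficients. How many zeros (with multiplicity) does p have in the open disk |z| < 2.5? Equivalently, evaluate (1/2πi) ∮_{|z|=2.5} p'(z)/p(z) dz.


The zeros of p are: (-2 + 1i), (-2 - 1i), 3, -2.
Their magnitudes are: 2.236, 2.236, 3, 2.
Zeros with |z| < R = 2.5: (-2 + 1i), (-2 - 1i), -2.
Count = 3.
By the argument principle, (1/2πi) ∮_{|z|=R} p'(z)/p(z) dz equals exactly this count.

Number of zeros inside |z| < 2.5: 3.


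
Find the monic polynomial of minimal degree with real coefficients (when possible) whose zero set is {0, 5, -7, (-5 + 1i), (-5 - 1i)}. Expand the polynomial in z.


The polynomial is p(z) = ∏_{α ∈ S} (z − α), where S = {0, 5, -7, (-5 + 1i), (-5 - 1i)}.
Expanding the product yields: p(z) = z^5 + 12·z^4 + 11·z^3 -298·z^2 -910·z.
Note conjugate pairs combine to real quadratics: (z − (-5+1i))(z − (-5−1i)) = z² + 10z + 26.
The resulting polynomial has degree 5 and real coefficients as required.

p(z) = z^5 + 12·z^4 + 11·z^3 -298·z^2 -910·z.


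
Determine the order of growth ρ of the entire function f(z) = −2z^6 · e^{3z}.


M(r) = max_{|z|=r} |-2|·|z|^6·|e^{3z}| = 2·r^6 · e^{3r^1} (the factors attain their maxima compatibly on |z|=r). Then log M(r) = log 2 + 6·log r + 3r^1, dominated by the last term, so log log M(r) ~ 1·log r. The polynomial factor -2z^6 contributes only a log r term and does not affect the order. ρ = 1.
Therefore ρ = 1.

Order ρ = 1.


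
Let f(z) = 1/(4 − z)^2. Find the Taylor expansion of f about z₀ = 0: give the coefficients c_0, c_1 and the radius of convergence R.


Let w = z − z₀, so z = z₀ + w.
Then 4 − z = 4 − (z₀ + w) = (4 − z₀) − w = 4 − w.
f(z) = 1/(4 − w)^2 = (1/(4)^2) · (1 − w/(4))^{−2}.
By the binomial series (1−u)^{−2} = Σ_{n≥0} C(n+1, 1) u^n for |u|<1, with u = w/(4):
  c_n = C(n+1, 1) / (4)^(n+2).
  c_0 = 1/(4)^2 = 1/16.
  c_1 = 2/(4)^3 = 1/32.
The series is valid for |w/d| < 1, i.e. |z − z₀| < |d|.
Radius of convergence: R = |4 − z₀| = |4| = 4 (distance from z₀ to the singularity z = 4).

c_0 = 1/16, c_1 = 1/32; R = 4.


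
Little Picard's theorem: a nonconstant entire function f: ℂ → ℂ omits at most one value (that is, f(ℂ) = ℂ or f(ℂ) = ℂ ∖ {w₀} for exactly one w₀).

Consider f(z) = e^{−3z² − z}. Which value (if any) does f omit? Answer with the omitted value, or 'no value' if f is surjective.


Little Picard bounds the complement of f(ℂ) to at most one point.
The exponent g(z) = −3z² − z is a nonconstant polynomial, hence surjective onto ℂ. So e^{g(z)} takes every value in {e^w : w ∈ ℂ} = ℂ ∖ {0}. Adding 0 shifts the range to ℂ ∖ {0}. f omits exactly 0.

Omitted value: 0.


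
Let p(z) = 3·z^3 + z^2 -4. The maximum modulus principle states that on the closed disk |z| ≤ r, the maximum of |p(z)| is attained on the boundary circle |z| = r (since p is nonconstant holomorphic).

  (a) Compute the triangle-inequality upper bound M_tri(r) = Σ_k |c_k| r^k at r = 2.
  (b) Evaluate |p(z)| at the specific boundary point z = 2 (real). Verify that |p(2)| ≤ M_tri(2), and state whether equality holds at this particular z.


Coefficients: c_0 = -4, c_1 = 0, c_2 = 1, c_3 = 3. Radius r = 2.
Part (a). Triangle bound: M_tri(r) = Σ_k |c_k| r^k
  = |-4|·2^0 + |0|·2^1 + |1|·2^2 + |3|·2^3
  = 4 + 0 + 4 + 24 = 32.
This bounds M(r) := max_{|z|=r} |p(z)| from above; equality holds iff all terms c_k z^k can be made to align in phase at a single z on |z|=r.
Part (b). At z = 2 (real, on the circle |z| = r):
  p(2) = (-4)·2^0 + (0)·2^1 + (1)·2^2 + (3)·2^3 = 24.
  |p(2)| = 24.
Check: |p(2)| = 24 ≤ 32 = M_tri(2). ✓ Equality does not hold at z = 2 (the coefficients have mixed signs, so the terms do not all align in phase there).

M_tri(2) = 32; |p(2)| = 24; equality at z=2: no.


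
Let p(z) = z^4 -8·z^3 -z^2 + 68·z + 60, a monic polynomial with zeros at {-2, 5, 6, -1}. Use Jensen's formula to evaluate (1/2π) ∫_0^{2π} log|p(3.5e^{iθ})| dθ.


Zeros: -2, -1, 5, 6; r = 3.5.
Inside |z| < r: -2, -1. Outside (|z| ≥ r): 5, 6.
p(0) = 60, so log|p(0)| = log(60) = 4.0943.
Apply Jensen: I(r) = log|p(0)| + Σ_k log(r/|z_k|), summed over zeros inside |z| < r.
  log(r/|z_k|) for z_k = -2: log(3.5/2) = 0.5596
  log(r/|z_k|) for z_k = -1: log(3.5/1) = 1.2528
  Outside zeros (5, 6) contribute nothing to the Jensen sum.
Sum over inside zeros: 1.8124.
I(r) = log|p(0)| + (inside sum) = 4.0943 + 1.8124 = 5.9067.
Note: since some zeros are outside |z| ≤ r, the simplified n·log(r) form does NOT apply — only the inside zeros contribute.

I(r) ≈ 5.9067.


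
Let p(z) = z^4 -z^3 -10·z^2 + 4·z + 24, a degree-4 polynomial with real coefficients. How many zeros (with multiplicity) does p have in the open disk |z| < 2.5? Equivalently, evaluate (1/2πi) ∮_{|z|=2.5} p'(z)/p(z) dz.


The zeros of p are: 2, -2, -2, 3.
Their magnitudes are: 2, 2, 2, 3.
Zeros with |z| < R = 2.5: 2, -2, -2.
Count = 3.
By the argument principle, (1/2πi) ∮_{|z|=R} p'(z)/p(z) dz equals exactly this count.

Number of zeros inside |z| < 2.5: 3.


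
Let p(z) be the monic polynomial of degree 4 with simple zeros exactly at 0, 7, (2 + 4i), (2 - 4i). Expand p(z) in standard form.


The polynomial is p(z) = ∏_{α ∈ S} (z − α), where S = {0, 7, (2 + 4i), (2 - 4i)}.
Expanding the product yields: p(z) = z^4 -11·z^3 + 48·z^2 -140·z.
Note conjugate pairs combine to real quadratics: (z − (2+4i))(z − (2−4i)) = z² − 4z + 20.
The resulting polynomial has degree 4 and real coefficients as required.

p(z) = z^4 -11·z^3 + 48·z^2 -140·z.


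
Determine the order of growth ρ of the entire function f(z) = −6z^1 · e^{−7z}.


M(r) = max_{|z|=r} |-6|·|z|^1·|e^{−7z}| = 6·r^1 · e^{7r^1} (the factors attain their maxima compatibly on |z|=r). Then log M(r) = log 6 + 1·log r + 7r^1, dominated by the last term, so log log M(r) ~ 1·log r. The polynomial factor -6z^1 contributes only a log r term and does not affect the order. ρ = 1.
Therefore ρ = 1.

Order ρ = 1.


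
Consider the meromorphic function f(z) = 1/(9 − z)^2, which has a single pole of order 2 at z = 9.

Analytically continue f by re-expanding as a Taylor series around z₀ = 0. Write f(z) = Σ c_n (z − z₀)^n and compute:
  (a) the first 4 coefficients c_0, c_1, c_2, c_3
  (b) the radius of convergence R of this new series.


Let w = z − z₀, so z = z₀ + w.
Then 9 − z = 9 − (z₀ + w) = (9 − z₀) − w = 9 − w.
f(z) = 1/(9 − w)^2 = (1/(9)^2) · (1 − w/(9))^{−2}.
By the binomial series (1−u)^{−2} = Σ_{n≥0} C(n+1, 1) u^n for |u|<1, with u = w/(9):
  c_n = C(n+1, 1) / (9)^(n+2).
  c_0 = 1/(9)^2 = 1/81.
  c_1 = 2/(9)^3 = 2/729.
  c_2 = 3/(9)^4 = 1/2187.
  c_3 = 4/(9)^5 = 4/59049.
The series is valid for |w/d| < 1, i.e. |z − z₀| < |d|.
Radius of convergence: R = |9 − z₀| = |9| = 9 (distance from z₀ to the singularity z = 9).

c_0 = 1/81, c_1 = 2/729, c_2 = 1/2187, c_3 = 4/59049; R = 9.


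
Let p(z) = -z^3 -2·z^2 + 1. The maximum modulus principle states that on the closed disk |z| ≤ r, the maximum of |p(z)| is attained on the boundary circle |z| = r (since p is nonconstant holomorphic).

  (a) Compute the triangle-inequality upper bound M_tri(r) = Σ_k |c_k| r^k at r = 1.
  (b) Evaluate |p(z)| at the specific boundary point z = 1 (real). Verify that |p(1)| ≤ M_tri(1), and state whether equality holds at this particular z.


Coefficients: c_0 = 1, c_1 = 0, c_2 = -2, c_3 = -1. Radius r = 1.
Part (a). Triangle bound: M_tri(r) = Σ_k |c_k| r^k
  = |1|·1^0 + |0|·1^1 + |-2|·1^2 + |-1|·1^3
  = 1 + 0 + 2 + 1 = 4.
This bounds M(r) := max_{|z|=r} |p(z)| from above; equality holds iff all terms c_k z^k can be made to align in phase at a single z on |z|=r.
Part (b). At z = 1 (real, on the circle |z| = r):
  p(1) = (1)·1^0 + (0)·1^1 + (-2)·1^2 + (-1)·1^3 = -2.
  |p(1)| = 2.
Check: |p(1)| = 2 ≤ 4 = M_tri(1). ✓ Equality does not hold at z = 1 (the coefficients have mixed signs, so the terms do not all align in phase there).

M_tri(1) = 4; |p(1)| = 2; equality at z=1: no.


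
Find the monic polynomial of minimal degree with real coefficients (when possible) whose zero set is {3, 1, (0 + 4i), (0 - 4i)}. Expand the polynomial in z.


The polynomial is p(z) = ∏_{α ∈ S} (z − α), where S = {3, 1, (0 + 4i), (0 - 4i)}.
Expanding the product yields: p(z) = z^4 -4·z^3 + 19·z^2 -64·z + 48.
Note conjugate pairs combine to real quadratics: (z − (0+4i))(z − (0−4i)) = z² + 16.
The resulting polynomial has degree 4 and real coefficients as required.

p(z) = z^4 -4·z^3 + 19·z^2 -64·z + 48.


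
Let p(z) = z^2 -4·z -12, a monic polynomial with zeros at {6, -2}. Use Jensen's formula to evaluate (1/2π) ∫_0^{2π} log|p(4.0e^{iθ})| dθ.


Zeros: -2, 6; r = 4.0.
Inside |z| < r: -2. Outside (|z| ≥ r): 6.
p(0) = -12, so log|p(0)| = log(12) = 2.4849.
Apply Jensen: I(r) = log|p(0)| + Σ_k log(r/|z_k|), summed over zeros inside |z| < r.
  log(r/|z_k|) for z_k = -2: log(4.0/2) = 0.6931
  Outside zeros (6) contribute nothing to the Jensen sum.
Sum over inside zeros: 0.6931.
I(r) = log|p(0)| + (inside sum) = 2.4849 + 0.6931 = 3.1781.
Note: since some zeros are outside |z| ≤ r, the simplified n·log(r) form does NOT apply — only the inside zeros contribute.

I(r) ≈ 3.1781.


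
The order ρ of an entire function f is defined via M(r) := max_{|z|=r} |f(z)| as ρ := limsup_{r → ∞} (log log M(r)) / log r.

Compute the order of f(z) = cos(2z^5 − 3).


Write cos(w) = (e^{iw} ± e^{−iw})/(2 or 2i), so |cos(w)| ≤ e^{|w|}. With w = 2z^5 − 3, |w| ≤ 2r^5 + 3 on |z|=r, giving M(r) ≤ e^{2r^5 + 3} and ρ ≤ 5. For the lower bound, choose z on |z|=r with 2z^5 purely imaginary of modulus 2r^5; then |cos(2z^5 − 3)| grows like e^{2r^5}/2, so ρ ≥ 5. Hence ρ = 5.
Therefore ρ = 5.

Order ρ = 5.


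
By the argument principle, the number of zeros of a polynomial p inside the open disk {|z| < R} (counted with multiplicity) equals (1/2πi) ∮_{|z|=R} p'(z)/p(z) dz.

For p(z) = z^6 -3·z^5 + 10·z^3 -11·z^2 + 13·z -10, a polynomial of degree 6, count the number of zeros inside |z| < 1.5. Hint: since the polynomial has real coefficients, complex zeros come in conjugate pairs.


The zeros of p are: (2 + 1i), (2 - 1i), 1, -2, (0 + 1i), (0 - 1i).
Their magnitudes are: 2.236, 2.236, 1, 2, 1, 1.
Zeros with |z| < R = 1.5: 1, (0 + 1i), (0 - 1i).
Count = 3.
By the argument principle, (1/2πi) ∮_{|z|=R} p'(z)/p(z) dz equals exactly this count.

Number of zeros inside |z| < 1.5: 3.


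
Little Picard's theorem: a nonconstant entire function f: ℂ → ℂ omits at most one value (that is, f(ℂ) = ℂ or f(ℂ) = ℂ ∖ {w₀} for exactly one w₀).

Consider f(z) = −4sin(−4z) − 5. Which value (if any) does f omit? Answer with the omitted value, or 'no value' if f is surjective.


Little Picard bounds the complement of f(ℂ) to at most one point.
sin is entire and surjective onto ℂ: for every w ∈ ℂ, sin(ζ) = w has a solution ζ ∈ ℂ (e.g., via the complex inverse arcsin). With ζ = −4z this gives z = ζ/(-4). Then -4·sin(−4z) takes every value in -4·ℂ = ℂ, and adding -5 is a bijection of ℂ. So f is surjective and omits no value. (Note: only on the real line is sin bounded by [−1, 1].)

Omitted value: no value.


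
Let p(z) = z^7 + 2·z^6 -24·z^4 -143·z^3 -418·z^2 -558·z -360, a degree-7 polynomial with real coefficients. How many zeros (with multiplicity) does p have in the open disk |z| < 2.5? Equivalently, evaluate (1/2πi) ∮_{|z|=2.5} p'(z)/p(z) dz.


The zeros of p are: (-1 + 1i), (-1 - 1i), 4, (0 + 3i), (0 - 3i), (-2 + 1i), (-2 - 1i).
Their magnitudes are: 1.414, 1.414, 4, 3, 3, 2.236, 2.236.
Zeros with |z| < R = 2.5: (-1 + 1i), (-1 - 1i), (-2 + 1i), (-2 - 1i).
Count = 4.
By the argument principle, (1/2πi) ∮_{|z|=R} p'(z)/p(z) dz equals exactly this count.

Number of zeros inside |z| < 2.5: 4.


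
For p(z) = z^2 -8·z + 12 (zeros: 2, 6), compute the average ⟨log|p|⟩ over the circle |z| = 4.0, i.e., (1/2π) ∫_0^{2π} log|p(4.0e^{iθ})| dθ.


Zeros: 2, 6; r = 4.0.
Inside |z| < r: 2. Outside (|z| ≥ r): 6.
p(0) = 12, so log|p(0)| = log(12) = 2.4849.
Apply Jensen: I(r) = log|p(0)| + Σ_k log(r/|z_k|), summed over zeros inside |z| < r.
  log(r/|z_k|) for z_k = 2: log(4.0/2) = 0.6931
  Outside zeros (6) contribute nothing to the Jensen sum.
Sum over inside zeros: 0.6931.
I(r) = log|p(0)| + (inside sum) = 2.4849 + 0.6931 = 3.1781.
Note: since some zeros are outside |z| ≤ r, the simplified n·log(r) form does NOT apply — only the inside zeros contribute.

I(r) ≈ 3.1781.
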